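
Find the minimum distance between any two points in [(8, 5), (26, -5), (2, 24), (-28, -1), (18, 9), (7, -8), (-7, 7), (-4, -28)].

Computing all pairwise distances among 8 points:

d((8, 5), (26, -5)) = 20.5913
d((8, 5), (2, 24)) = 19.9249
d((8, 5), (-28, -1)) = 36.4966
d((8, 5), (18, 9)) = 10.7703 <-- minimum
d((8, 5), (7, -8)) = 13.0384
d((8, 5), (-7, 7)) = 15.1327
d((8, 5), (-4, -28)) = 35.1141
d((26, -5), (2, 24)) = 37.6431
d((26, -5), (-28, -1)) = 54.1479
d((26, -5), (18, 9)) = 16.1245
d((26, -5), (7, -8)) = 19.2354
d((26, -5), (-7, 7)) = 35.1141
d((26, -5), (-4, -28)) = 37.8021
d((2, 24), (-28, -1)) = 39.0512
d((2, 24), (18, 9)) = 21.9317
d((2, 24), (7, -8)) = 32.3883
d((2, 24), (-7, 7)) = 19.2354
d((2, 24), (-4, -28)) = 52.345
d((-28, -1), (18, 9)) = 47.0744
d((-28, -1), (7, -8)) = 35.6931
d((-28, -1), (-7, 7)) = 22.4722
d((-28, -1), (-4, -28)) = 36.1248
d((18, 9), (7, -8)) = 20.2485
d((18, 9), (-7, 7)) = 25.0799
d((18, 9), (-4, -28)) = 43.0465
d((7, -8), (-7, 7)) = 20.5183
d((7, -8), (-4, -28)) = 22.8254
d((-7, 7), (-4, -28)) = 35.1283

Closest pair: (8, 5) and (18, 9) with distance 10.7703

The closest pair is (8, 5) and (18, 9) with Euclidean distance 10.7703. For 8 points, brute-force pairwise comparison is shown above. For large n, the divide-and-conquer algorithm (sort by x, recurse on halves, check the dividing strip) achieves O(n log n).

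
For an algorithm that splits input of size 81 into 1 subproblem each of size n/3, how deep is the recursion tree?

For divide and conquer with division factor 3:

Problem sizes at each level:
Level 0: 81
Level 1: 27
Level 2: 9
Level 3: 3
Level 4: 1

The root is level 0 and the size-1 base case is level 4 (the tree spans levels 0 through 4, i.e. 5 levels counting the root), so the depth is the number of divisions: log_3(81) = 4

The recursion tree depth is log_3(81) = 4. At each level, the problem size is divided by 3, so it takes 4 divisions to reduce to a base case of size 1. The algorithm makes 1 recursive call at each level.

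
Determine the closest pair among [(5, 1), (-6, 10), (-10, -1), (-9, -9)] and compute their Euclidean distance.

Computing all pairwise distances among 4 points:

d((5, 1), (-6, 10)) = 14.2127
d((5, 1), (-10, -1)) = 15.1327
d((5, 1), (-9, -9)) = 17.2047
d((-6, 10), (-10, -1)) = 11.7047
d((-6, 10), (-9, -9)) = 19.2354
d((-10, -1), (-9, -9)) = 8.0623 <-- minimum

Closest pair: (-10, -1) and (-9, -9) with distance 8.0623

The closest pair is (-10, -1) and (-9, -9) with Euclidean distance 8.0623. For 4 points, brute-force pairwise comparison is shown above. For large n, the divide-and-conquer algorithm (sort by x, recurse on halves, check the dividing strip) achieves O(n log n).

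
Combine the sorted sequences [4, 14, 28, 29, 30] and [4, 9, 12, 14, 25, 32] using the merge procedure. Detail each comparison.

Merging process:

Compare 4 vs 4: take 4 from left. Merged: [4]
Compare 14 vs 4: take 4 from right. Merged: [4, 4]
Compare 14 vs 9: take 9 from right. Merged: [4, 4, 9]
Compare 14 vs 12: take 12 from right. Merged: [4, 4, 9, 12]
Compare 14 vs 14: take 14 from left. Merged: [4, 4, 9, 12, 14]
Compare 28 vs 14: take 14 from right. Merged: [4, 4, 9, 12, 14, 14]
Compare 28 vs 25: take 25 from right. Merged: [4, 4, 9, 12, 14, 14, 25]
Compare 28 vs 32: take 28 from left. Merged: [4, 4, 9, 12, 14, 14, 25, 28]
Compare 29 vs 32: take 29 from left. Merged: [4, 4, 9, 12, 14, 14, 25, 28, 29]
Compare 30 vs 32: take 30 from left. Merged: [4, 4, 9, 12, 14, 14, 25, 28, 29, 30]
Append remaining from right: [32]. Merged: [4, 4, 9, 12, 14, 14, 25, 28, 29, 30, 32]

Final merged array: [4, 4, 9, 12, 14, 14, 25, 28, 29, 30, 32]
Total comparisons: 10

The merged array is [4, 4, 9, 12, 14, 14, 25, 28, 29, 30, 32], requiring 10 comparisons. The merge step runs in O(n) time where n is the total number of elements.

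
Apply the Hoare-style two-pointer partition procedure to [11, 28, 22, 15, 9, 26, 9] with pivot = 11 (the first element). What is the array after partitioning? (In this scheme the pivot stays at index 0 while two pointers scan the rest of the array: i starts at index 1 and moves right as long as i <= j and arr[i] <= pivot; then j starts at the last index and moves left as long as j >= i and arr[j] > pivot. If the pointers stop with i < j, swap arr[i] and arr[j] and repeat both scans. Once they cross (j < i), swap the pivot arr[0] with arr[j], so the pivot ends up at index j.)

Hoare-style two-pointer partition with pivot = 11:

Initial array: [11, 28, 22, 15, 9, 26, 9]

Pointers start at i = 1, j = 6.
i stops at index 1 (arr[1]=28 > 11), j stops at index 6 (arr[6]=9 <= 11): swap arr[1] and arr[6], array becomes [11, 9, 22, 15, 9, 26, 28]
i stops at index 2 (arr[2]=22 > 11), j stops at index 4 (arr[4]=9 <= 11): swap arr[2] and arr[4], array becomes [11, 9, 9, 15, 22, 26, 28]
i ends at 3, j ends at 2: the pointers have crossed (j < i), so scanning stops.

Swap pivot arr[0] with arr[2] to place pivot at position 2: [9, 9, 11, 15, 22, 26, 28]
Pivot position: 2

After partitioning with pivot 11, the array becomes [9, 9, 11, 15, 22, 26, 28]. The pivot is placed at index 2. All elements to the left of the pivot are <= 11, and all elements to the right are > 11.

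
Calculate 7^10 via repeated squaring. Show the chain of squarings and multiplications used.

Computing 7^10 by squaring (build up from 7^1; each line after the first costs one multiplication):

7^1 = 7
7^2 = (7^1)^2 = 7^2 = 49
7^4 = (7^2)^2 = 49^2 = 2401
7^5 = 7 * 7^4 = 7 * 2401 = 16807
7^10 = (7^5)^2 = 16807^2 = 282475249

Result: 282475249
Multiplications needed: 4 (4 lines after 7^1)

7^10 = 282475249. Using exponentiation by squaring, this requires 4 multiplications. The key idea: if the exponent is even, square the half-power; if odd, multiply by the base once.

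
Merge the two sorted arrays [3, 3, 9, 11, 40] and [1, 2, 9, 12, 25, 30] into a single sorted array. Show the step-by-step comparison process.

Merging process:

Compare 3 vs 1: take 1 from right. Merged: [1]
Compare 3 vs 2: take 2 from right. Merged: [1, 2]
Compare 3 vs 9: take 3 from left. Merged: [1, 2, 3]
Compare 3 vs 9: take 3 from left. Merged: [1, 2, 3, 3]
Compare 9 vs 9: take 9 from left. Merged: [1, 2, 3, 3, 9]
Compare 11 vs 9: take 9 from right. Merged: [1, 2, 3, 3, 9, 9]
Compare 11 vs 12: take 11 from left. Merged: [1, 2, 3, 3, 9, 9, 11]
Compare 40 vs 12: take 12 from right. Merged: [1, 2, 3, 3, 9, 9, 11, 12]
Compare 40 vs 25: take 25 from right. Merged: [1, 2, 3, 3, 9, 9, 11, 12, 25]
Compare 40 vs 30: take 30 from right. Merged: [1, 2, 3, 3, 9, 9, 11, 12, 25, 30]
Append remaining from left: [40]. Merged: [1, 2, 3, 3, 9, 9, 11, 12, 25, 30, 40]

Final merged array: [1, 2, 3, 3, 9, 9, 11, 12, 25, 30, 40]
Total comparisons: 10

The merged array is [1, 2, 3, 3, 9, 9, 11, 12, 25, 30, 40], requiring 10 comparisons. The merge step runs in O(n) time where n is the total number of elements.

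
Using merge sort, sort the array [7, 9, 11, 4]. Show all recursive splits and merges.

Merge sort trace:

Split: [7, 9, 11, 4] -> [7, 9] and [11, 4]
  Split: [7, 9] -> [7] and [9]
  Merge: [7] + [9] -> [7, 9]
  Split: [11, 4] -> [11] and [4]
  Merge: [11] + [4] -> [4, 11]
Merge: [7, 9] + [4, 11] -> [4, 7, 9, 11]

Final sorted array: [4, 7, 9, 11]

The merge sort proceeds by recursively splitting the array and merging sorted halves.
After all merges, the sorted array is [4, 7, 9, 11].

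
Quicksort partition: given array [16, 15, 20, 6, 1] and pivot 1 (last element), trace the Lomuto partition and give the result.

Lomuto partition with pivot = 1:

Initial array: [16, 15, 20, 6, 1]

arr[0]=16 > 1: no swap
arr[1]=15 > 1: no swap
arr[2]=20 > 1: no swap
arr[3]=6 > 1: no swap

Place pivot at position 0: [1, 15, 20, 6, 16]
Pivot position: 0

After partitioning with pivot 1, the array becomes [1, 15, 20, 6, 16]. The pivot is placed at index 0. All elements to the left of the pivot are <= 1, and all elements to the right are > 1.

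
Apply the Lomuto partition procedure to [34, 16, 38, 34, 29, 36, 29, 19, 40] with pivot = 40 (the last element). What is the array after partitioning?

Lomuto partition with pivot = 40:

Initial array: [34, 16, 38, 34, 29, 36, 29, 19, 40]

arr[0]=34 <= 40: swap with position 0, array becomes [34, 16, 38, 34, 29, 36, 29, 19, 40]
arr[1]=16 <= 40: swap with position 1, array becomes [34, 16, 38, 34, 29, 36, 29, 19, 40]
arr[2]=38 <= 40: swap with position 2, array becomes [34, 16, 38, 34, 29, 36, 29, 19, 40]
arr[3]=34 <= 40: swap with position 3, array becomes [34, 16, 38, 34, 29, 36, 29, 19, 40]
arr[4]=29 <= 40: swap with position 4, array becomes [34, 16, 38, 34, 29, 36, 29, 19, 40]
arr[5]=36 <= 40: swap with position 5, array becomes [34, 16, 38, 34, 29, 36, 29, 19, 40]
arr[6]=29 <= 40: swap with position 6, array becomes [34, 16, 38, 34, 29, 36, 29, 19, 40]
arr[7]=19 <= 40: swap with position 7, array becomes [34, 16, 38, 34, 29, 36, 29, 19, 40]

Place pivot at position 8: [34, 16, 38, 34, 29, 36, 29, 19, 40]
Pivot position: 8

After partitioning with pivot 40, the array becomes [34, 16, 38, 34, 29, 36, 29, 19, 40]. The pivot is placed at index 8. All elements to the left of the pivot are <= 40, and all elements to the right are > 40.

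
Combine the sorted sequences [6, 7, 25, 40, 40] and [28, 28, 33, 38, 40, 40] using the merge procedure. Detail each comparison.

Merging process:

Compare 6 vs 28: take 6 from left. Merged: [6]
Compare 7 vs 28: take 7 from left. Merged: [6, 7]
Compare 25 vs 28: take 25 from left. Merged: [6, 7, 25]
Compare 40 vs 28: take 28 from right. Merged: [6, 7, 25, 28]
Compare 40 vs 28: take 28 from right. Merged: [6, 7, 25, 28, 28]
Compare 40 vs 33: take 33 from right. Merged: [6, 7, 25, 28, 28, 33]
Compare 40 vs 38: take 38 from right. Merged: [6, 7, 25, 28, 28, 33, 38]
Compare 40 vs 40: take 40 from left. Merged: [6, 7, 25, 28, 28, 33, 38, 40]
Compare 40 vs 40: take 40 from left. Merged: [6, 7, 25, 28, 28, 33, 38, 40, 40]
Append remaining from right: [40, 40]. Merged: [6, 7, 25, 28, 28, 33, 38, 40, 40, 40, 40]

Final merged array: [6, 7, 25, 28, 28, 33, 38, 40, 40, 40, 40]
Total comparisons: 9

The merged array is [6, 7, 25, 28, 28, 33, 38, 40, 40, 40, 40], requiring 9 comparisons. The merge step runs in O(n) time where n is the total number of elements.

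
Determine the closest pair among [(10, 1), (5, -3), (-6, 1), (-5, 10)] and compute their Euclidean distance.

Computing all pairwise distances among 4 points:

d((10, 1), (5, -3)) = 6.4031 <-- minimum
d((10, 1), (-6, 1)) = 16.0
d((10, 1), (-5, 10)) = 17.4929
d((5, -3), (-6, 1)) = 11.7047
d((5, -3), (-5, 10)) = 16.4012
d((-6, 1), (-5, 10)) = 9.0554

Closest pair: (10, 1) and (5, -3) with distance 6.4031

The closest pair is (10, 1) and (5, -3) with Euclidean distance 6.4031. For 4 points, brute-force pairwise comparison is shown above. For large n, the divide-and-conquer algorithm (sort by x, recurse on halves, check the dividing strip) achieves O(n log n).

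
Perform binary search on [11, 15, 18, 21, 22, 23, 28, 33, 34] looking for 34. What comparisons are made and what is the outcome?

Binary search for 34 in [11, 15, 18, 21, 22, 23, 28, 33, 34]:

lo=0, hi=8, mid=4, arr[mid]=22 -> 22 < 34, search right half
lo=5, hi=8, mid=6, arr[mid]=28 -> 28 < 34, search right half
lo=7, hi=8, mid=7, arr[mid]=33 -> 33 < 34, search right half
lo=8, hi=8, mid=8, arr[mid]=34 -> Found target at index 8!

Binary search finds 34 at index 8 after 4 comparisons. The search repeatedly halves the search space by comparing with the middle element.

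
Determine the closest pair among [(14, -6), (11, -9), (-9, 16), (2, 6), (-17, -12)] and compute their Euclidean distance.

Computing all pairwise distances among 5 points:

d((14, -6), (11, -9)) = 4.2426 <-- minimum
d((14, -6), (-9, 16)) = 31.8277
d((14, -6), (2, 6)) = 16.9706
d((14, -6), (-17, -12)) = 31.5753
d((11, -9), (-9, 16)) = 32.0156
d((11, -9), (2, 6)) = 17.4929
d((11, -9), (-17, -12)) = 28.1603
d((-9, 16), (2, 6)) = 14.8661
d((-9, 16), (-17, -12)) = 29.1204
d((2, 6), (-17, -12)) = 26.1725

Closest pair: (14, -6) and (11, -9) with distance 4.2426

The closest pair is (14, -6) and (11, -9) with Euclidean distance 4.2426. For 5 points, brute-force pairwise comparison is shown above. For large n, the divide-and-conquer algorithm (sort by x, recurse on halves, check the dividing strip) achieves O(n log n).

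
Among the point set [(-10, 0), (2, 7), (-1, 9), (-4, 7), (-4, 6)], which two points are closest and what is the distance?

Computing all pairwise distances among 5 points:

d((-10, 0), (2, 7)) = 13.8924
d((-10, 0), (-1, 9)) = 12.7279
d((-10, 0), (-4, 7)) = 9.2195
d((-10, 0), (-4, 6)) = 8.4853
d((2, 7), (-1, 9)) = 3.6056
d((2, 7), (-4, 7)) = 6.0
d((2, 7), (-4, 6)) = 6.0828
d((-1, 9), (-4, 7)) = 3.6056
d((-1, 9), (-4, 6)) = 4.2426
d((-4, 7), (-4, 6)) = 1.0 <-- minimum

Closest pair: (-4, 7) and (-4, 6) with distance 1.0

The closest pair is (-4, 7) and (-4, 6) with Euclidean distance 1.0. For 5 points, brute-force pairwise comparison is shown above. For large n, the divide-and-conquer algorithm (sort by x, recurse on halves, check the dividing strip) achieves O(n log n).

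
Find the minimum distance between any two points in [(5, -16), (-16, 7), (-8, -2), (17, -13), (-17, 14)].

Computing all pairwise distances among 5 points:

d((5, -16), (-16, 7)) = 31.1448
d((5, -16), (-8, -2)) = 19.105
d((5, -16), (17, -13)) = 12.3693
d((5, -16), (-17, 14)) = 37.2022
d((-16, 7), (-8, -2)) = 12.0416
d((-16, 7), (17, -13)) = 38.5876
d((-16, 7), (-17, 14)) = 7.0711 <-- minimum
d((-8, -2), (17, -13)) = 27.313
d((-8, -2), (-17, 14)) = 18.3576
d((17, -13), (-17, 14)) = 43.4166

Closest pair: (-16, 7) and (-17, 14) with distance 7.0711

The closest pair is (-16, 7) and (-17, 14) with Euclidean distance 7.0711. For 5 points, brute-force pairwise comparison is shown above. For large n, the divide-and-conquer algorithm (sort by x, recurse on halves, check the dividing strip) achieves O(n log n).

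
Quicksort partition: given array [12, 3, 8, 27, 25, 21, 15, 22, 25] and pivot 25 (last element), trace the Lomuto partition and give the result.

Lomuto partition with pivot = 25:

Initial array: [12, 3, 8, 27, 25, 21, 15, 22, 25]

arr[0]=12 <= 25: swap with position 0, array becomes [12, 3, 8, 27, 25, 21, 15, 22, 25]
arr[1]=3 <= 25: swap with position 1, array becomes [12, 3, 8, 27, 25, 21, 15, 22, 25]
arr[2]=8 <= 25: swap with position 2, array becomes [12, 3, 8, 27, 25, 21, 15, 22, 25]
arr[3]=27 > 25: no swap
arr[4]=25 <= 25: swap with position 3, array becomes [12, 3, 8, 25, 27, 21, 15, 22, 25]
arr[5]=21 <= 25: swap with position 4, array becomes [12, 3, 8, 25, 21, 27, 15, 22, 25]
arr[6]=15 <= 25: swap with position 5, array becomes [12, 3, 8, 25, 21, 15, 27, 22, 25]
arr[7]=22 <= 25: swap with position 6, array becomes [12, 3, 8, 25, 21, 15, 22, 27, 25]

Place pivot at position 7: [12, 3, 8, 25, 21, 15, 22, 25, 27]
Pivot position: 7

After partitioning with pivot 25, the array becomes [12, 3, 8, 25, 21, 15, 22, 25, 27]. The pivot is placed at index 7. All elements to the left of the pivot are <= 25, and all elements to the right are > 25.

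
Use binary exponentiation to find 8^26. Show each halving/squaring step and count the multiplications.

Computing 8^26 by squaring (build up from 8^1; each line after the first costs one multiplication):

8^1 = 8
8^2 = (8^1)^2 = 8^2 = 64
8^3 = 8 * 8^2 = 8 * 64 = 512
8^6 = (8^3)^2 = 512^2 = 262144
8^12 = (8^6)^2 = 262144^2 = 68719476736
8^13 = 8 * 8^12 = 8 * 68719476736 = 549755813888
8^26 = (8^13)^2 = 549755813888^2 = 302231454903657293676544

Result: 302231454903657293676544
Multiplications needed: 6 (6 lines after 8^1)

8^26 = 302231454903657293676544. Using exponentiation by squaring, this requires 6 multiplications. The key idea: if the exponent is even, square the half-power; if odd, multiply by the base once.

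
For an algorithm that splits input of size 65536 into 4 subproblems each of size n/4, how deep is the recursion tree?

For divide and conquer with division factor 4:

Problem sizes at each level:
Level 0: 65536
Level 1: 16384
Level 2: 4096
Level 3: 1024
Level 4: 256
Level 5: 64
Level 6: 16
Level 7: 4
Level 8: 1

The root is level 0 and the size-1 base case is level 8 (the tree spans levels 0 through 8, i.e. 9 levels counting the root), so the depth is the number of divisions: log_4(65536) = 8

The recursion tree depth is log_4(65536) = 8. At each level, the problem size is divided by 4, so it takes 8 divisions to reduce to a base case of size 1. The algorithm makes 4 recursive calls at each level.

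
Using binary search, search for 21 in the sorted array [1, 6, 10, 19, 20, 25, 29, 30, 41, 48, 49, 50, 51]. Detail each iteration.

Binary search for 21 in [1, 6, 10, 19, 20, 25, 29, 30, 41, 48, 49, 50, 51]:

lo=0, hi=12, mid=6, arr[mid]=29 -> 29 > 21, search left half
lo=0, hi=5, mid=2, arr[mid]=10 -> 10 < 21, search right half
lo=3, hi=5, mid=4, arr[mid]=20 -> 20 < 21, search right half
lo=5, hi=5, mid=5, arr[mid]=25 -> 25 > 21, search left half
lo=5 > hi=4, target 21 not found

Binary search determines that 21 is not in the array after 4 comparisons. The search space was exhausted without finding the target.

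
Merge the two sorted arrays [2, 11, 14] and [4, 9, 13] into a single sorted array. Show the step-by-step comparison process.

Merging process:

Compare 2 vs 4: take 2 from left. Merged: [2]
Compare 11 vs 4: take 4 from right. Merged: [2, 4]
Compare 11 vs 9: take 9 from right. Merged: [2, 4, 9]
Compare 11 vs 13: take 11 from left. Merged: [2, 4, 9, 11]
Compare 14 vs 13: take 13 from right. Merged: [2, 4, 9, 11, 13]
Append remaining from left: [14]. Merged: [2, 4, 9, 11, 13, 14]

Final merged array: [2, 4, 9, 11, 13, 14]
Total comparisons: 5

The merged array is [2, 4, 9, 11, 13, 14], requiring 5 comparisons. The merge step runs in O(n) time where n is the total number of elements.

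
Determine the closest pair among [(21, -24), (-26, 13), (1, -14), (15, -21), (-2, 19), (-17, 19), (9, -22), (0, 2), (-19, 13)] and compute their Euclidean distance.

Computing all pairwise distances among 9 points:

d((21, -24), (-26, 13)) = 59.8164
d((21, -24), (1, -14)) = 22.3607
d((21, -24), (15, -21)) = 6.7082
d((21, -24), (-2, 19)) = 48.7647
d((21, -24), (-17, 19)) = 57.3847
d((21, -24), (9, -22)) = 12.1655
d((21, -24), (0, 2)) = 33.4215
d((21, -24), (-19, 13)) = 54.4885
d((-26, 13), (1, -14)) = 38.1838
d((-26, 13), (15, -21)) = 53.2635
d((-26, 13), (-2, 19)) = 24.7386
d((-26, 13), (-17, 19)) = 10.8167
d((-26, 13), (9, -22)) = 49.4975
d((-26, 13), (0, 2)) = 28.2312
d((-26, 13), (-19, 13)) = 7.0
d((1, -14), (15, -21)) = 15.6525
d((1, -14), (-2, 19)) = 33.1361
d((1, -14), (-17, 19)) = 37.5899
d((1, -14), (9, -22)) = 11.3137
d((1, -14), (0, 2)) = 16.0312
d((1, -14), (-19, 13)) = 33.6006
d((15, -21), (-2, 19)) = 43.4626
d((15, -21), (-17, 19)) = 51.225
d((15, -21), (9, -22)) = 6.0828 <-- minimum
d((15, -21), (0, 2)) = 27.4591
d((15, -21), (-19, 13)) = 48.0833
d((-2, 19), (-17, 19)) = 15.0
d((-2, 19), (9, -22)) = 42.45
d((-2, 19), (0, 2)) = 17.1172
d((-2, 19), (-19, 13)) = 18.0278
d((-17, 19), (9, -22)) = 48.5489
d((-17, 19), (0, 2)) = 24.0416
d((-17, 19), (-19, 13)) = 6.3246
d((9, -22), (0, 2)) = 25.632
d((9, -22), (-19, 13)) = 44.8219
d((0, 2), (-19, 13)) = 21.9545

Closest pair: (15, -21) and (9, -22) with distance 6.0828

The closest pair is (15, -21) and (9, -22) with Euclidean distance 6.0828. For 9 points, brute-force pairwise comparison is shown above. For large n, the divide-and-conquer algorithm (sort by x, recurse on halves, check the dividing strip) achieves O(n log n).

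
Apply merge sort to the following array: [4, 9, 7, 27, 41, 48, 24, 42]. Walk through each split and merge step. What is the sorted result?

Merge sort trace:

Split: [4, 9, 7, 27, 41, 48, 24, 42] -> [4, 9, 7, 27] and [41, 48, 24, 42]
  Split: [4, 9, 7, 27] -> [4, 9] and [7, 27]
    Split: [4, 9] -> [4] and [9]
    Merge: [4] + [9] -> [4, 9]
    Split: [7, 27] -> [7] and [27]
    Merge: [7] + [27] -> [7, 27]
  Merge: [4, 9] + [7, 27] -> [4, 7, 9, 27]
  Split: [41, 48, 24, 42] -> [41, 48] and [24, 42]
    Split: [41, 48] -> [41] and [48]
    Merge: [41] + [48] -> [41, 48]
    Split: [24, 42] -> [24] and [42]
    Merge: [24] + [42] -> [24, 42]
  Merge: [41, 48] + [24, 42] -> [24, 41, 42, 48]
Merge: [4, 7, 9, 27] + [24, 41, 42, 48] -> [4, 7, 9, 24, 27, 41, 42, 48]

Final sorted array: [4, 7, 9, 24, 27, 41, 42, 48]

The merge sort proceeds by recursively splitting the array and merging sorted halves.
After all merges, the sorted array is [4, 7, 9, 24, 27, 41, 42, 48].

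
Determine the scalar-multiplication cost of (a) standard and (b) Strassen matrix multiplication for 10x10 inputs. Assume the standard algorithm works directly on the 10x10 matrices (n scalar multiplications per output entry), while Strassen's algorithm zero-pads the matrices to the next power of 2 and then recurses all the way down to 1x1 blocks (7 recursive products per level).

Matrix multiplication for 10x10 matrices:

Strassen's algorithm requires power-of-2 dimensions. Pad 10x10 to 16x16 (next power of 2).

Standard algorithm: 10^3 = 1000 multiplications
Strassen's algorithm: 7^(log2(16)) = 7^4 = 2401 multiplications
Difference: 1000 - 2401 = -1401 (Strassen uses MORE here due to padding overhead — for small or just-over-power-of-2 n, padding can outweigh the per-level savings)

Standard: 1000 multiplications (10^3). Strassen: 2401 multiplications (7^4, after padding to 16x16). Strassen reduces 8 recursive multiplications to 7 at each level.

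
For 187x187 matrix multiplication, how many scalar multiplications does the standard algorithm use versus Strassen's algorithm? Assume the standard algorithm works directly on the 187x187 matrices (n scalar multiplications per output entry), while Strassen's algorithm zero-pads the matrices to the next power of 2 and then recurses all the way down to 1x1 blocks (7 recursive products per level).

Matrix multiplication for 187x187 matrices:

Strassen's algorithm requires power-of-2 dimensions. Pad 187x187 to 256x256 (next power of 2).

Standard algorithm: 187^3 = 6539203 multiplications
Strassen's algorithm: 7^(log2(256)) = 7^8 = 5764801 multiplications
Savings: 6539203 - 5764801 = 774402 multiplications

Standard: 6539203 multiplications (187^3). Strassen: 5764801 multiplications (7^8, after padding to 256x256). Strassen reduces 8 recursive multiplications to 7 at each level.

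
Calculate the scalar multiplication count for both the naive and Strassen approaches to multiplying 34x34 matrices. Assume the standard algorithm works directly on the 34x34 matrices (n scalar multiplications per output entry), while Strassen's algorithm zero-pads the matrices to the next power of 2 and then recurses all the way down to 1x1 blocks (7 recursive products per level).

Matrix multiplication for 34x34 matrices:

Strassen's algorithm requires power-of-2 dimensions. Pad 34x34 to 64x64 (next power of 2).

Standard algorithm: 34^3 = 39304 multiplications
Strassen's algorithm: 7^(log2(64)) = 7^6 = 117649 multiplications
Difference: 39304 - 117649 = -78345 (Strassen uses MORE here due to padding overhead — for small or just-over-power-of-2 n, padding can outweigh the per-level savings)

Standard: 39304 multiplications (34^3). Strassen: 117649 multiplications (7^6, after padding to 64x64). Strassen reduces 8 recursive multiplications to 7 at each level.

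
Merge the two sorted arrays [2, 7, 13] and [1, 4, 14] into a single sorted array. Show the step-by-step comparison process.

Merging process:

Compare 2 vs 1: take 1 from right. Merged: [1]
Compare 2 vs 4: take 2 from left. Merged: [1, 2]
Compare 7 vs 4: take 4 from right. Merged: [1, 2, 4]
Compare 7 vs 14: take 7 from left. Merged: [1, 2, 4, 7]
Compare 13 vs 14: take 13 from left. Merged: [1, 2, 4, 7, 13]
Append remaining from right: [14]. Merged: [1, 2, 4, 7, 13, 14]

Final merged array: [1, 2, 4, 7, 13, 14]
Total comparisons: 5

The merged array is [1, 2, 4, 7, 13, 14], requiring 5 comparisons. The merge step runs in O(n) time where n is the total number of elements.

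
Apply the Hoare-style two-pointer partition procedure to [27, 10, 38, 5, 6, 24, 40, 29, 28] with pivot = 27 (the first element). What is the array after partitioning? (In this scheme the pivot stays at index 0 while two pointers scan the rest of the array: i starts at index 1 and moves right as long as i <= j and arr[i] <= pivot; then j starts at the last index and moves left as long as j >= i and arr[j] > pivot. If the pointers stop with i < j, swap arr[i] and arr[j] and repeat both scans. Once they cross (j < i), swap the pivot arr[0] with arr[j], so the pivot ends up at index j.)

Hoare-style two-pointer partition with pivot = 27:

Initial array: [27, 10, 38, 5, 6, 24, 40, 29, 28]

Pointers start at i = 1, j = 8.
i stops at index 2 (arr[2]=38 > 27), j stops at index 5 (arr[5]=24 <= 27): swap arr[2] and arr[5], array becomes [27, 10, 24, 5, 6, 38, 40, 29, 28]
i ends at 5, j ends at 4: the pointers have crossed (j < i), so scanning stops.

Swap pivot arr[0] with arr[4] to place pivot at position 4: [6, 10, 24, 5, 27, 38, 40, 29, 28]
Pivot position: 4

After partitioning with pivot 27, the array becomes [6, 10, 24, 5, 27, 38, 40, 29, 28]. The pivot is placed at index 4. All elements to the left of the pivot are <= 27, and all elements to the right are > 27.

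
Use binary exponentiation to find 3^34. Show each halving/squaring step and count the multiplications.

Computing 3^34 by squaring (build up from 3^1; each line after the first costs one multiplication):

3^1 = 3
3^2 = (3^1)^2 = 3^2 = 9
3^4 = (3^2)^2 = 9^2 = 81
3^8 = (3^4)^2 = 81^2 = 6561
3^16 = (3^8)^2 = 6561^2 = 43046721
3^17 = 3 * 3^16 = 3 * 43046721 = 129140163
3^34 = (3^17)^2 = 129140163^2 = 16677181699666569

Result: 16677181699666569
Multiplications needed: 6 (6 lines after 3^1)

3^34 = 16677181699666569. Using exponentiation by squaring, this requires 6 multiplications. The key idea: if the exponent is even, square the half-power; if odd, multiply by the base once.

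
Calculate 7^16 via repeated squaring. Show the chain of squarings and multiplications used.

Computing 7^16 by squaring (build up from 7^1; each line after the first costs one multiplication):

7^1 = 7
7^2 = (7^1)^2 = 7^2 = 49
7^4 = (7^2)^2 = 49^2 = 2401
7^8 = (7^4)^2 = 2401^2 = 5764801
7^16 = (7^8)^2 = 5764801^2 = 33232930569601

Result: 33232930569601
Multiplications needed: 4 (4 lines after 7^1)

7^16 = 33232930569601. Using exponentiation by squaring, this requires 4 multiplications. The key idea: if the exponent is even, square the half-power; if odd, multiply by the base once.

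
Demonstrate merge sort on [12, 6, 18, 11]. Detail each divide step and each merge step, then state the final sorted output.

Merge sort trace:

Split: [12, 6, 18, 11] -> [12, 6] and [18, 11]
  Split: [12, 6] -> [12] and [6]
  Merge: [12] + [6] -> [6, 12]
  Split: [18, 11] -> [18] and [11]
  Merge: [18] + [11] -> [11, 18]
Merge: [6, 12] + [11, 18] -> [6, 11, 12, 18]

Final sorted array: [6, 11, 12, 18]

The merge sort proceeds by recursively splitting the array and merging sorted halves.
After all merges, the sorted array is [6, 11, 12, 18].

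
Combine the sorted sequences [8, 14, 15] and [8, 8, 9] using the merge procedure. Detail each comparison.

Merging process:

Compare 8 vs 8: take 8 from left. Merged: [8]
Compare 14 vs 8: take 8 from right. Merged: [8, 8]
Compare 14 vs 8: take 8 from right. Merged: [8, 8, 8]
Compare 14 vs 9: take 9 from right. Merged: [8, 8, 8, 9]
Append remaining from left: [14, 15]. Merged: [8, 8, 8, 9, 14, 15]

Final merged array: [8, 8, 8, 9, 14, 15]
Total comparisons: 4

The merged array is [8, 8, 8, 9, 14, 15], requiring 4 comparisons. The merge step runs in O(n) time where n is the total number of elements.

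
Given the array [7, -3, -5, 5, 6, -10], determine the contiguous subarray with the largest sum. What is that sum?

Using Kadane's algorithm on [7, -3, -5, 5, 6, -10]:

Scanning through the array:
Position 1 (value -3): max_ending_here = 4, max_so_far = 7
Position 2 (value -5): max_ending_here = -1, max_so_far = 7
Position 3 (value 5): max_ending_here = 5, max_so_far = 7
Position 4 (value 6): max_ending_here = 11, max_so_far = 11
Position 5 (value -10): max_ending_here = 1, max_so_far = 11

Maximum subarray: [5, 6]
Maximum sum: 11

The maximum subarray is [5, 6] with sum 11. This subarray runs from index 3 to index 4.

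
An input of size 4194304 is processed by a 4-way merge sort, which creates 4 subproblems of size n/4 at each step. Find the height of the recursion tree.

For divide and conquer with division factor 4:

Problem sizes at each level:
Level 0: 4194304
Level 1: 1048576
Level 2: 262144
Level 3: 65536
Level 4: 16384
Level 5: 4096
Level 6: 1024
Level 7: 256
Level 8: 64
Level 9: 16
Level 10: 4
Level 11: 1

The root is level 0 and the size-1 base case is level 11 (the tree spans levels 0 through 11, i.e. 12 levels counting the root), so the depth is the number of divisions: log_4(4194304) = 11

The recursion tree depth is log_4(4194304) = 11. At each level, the problem size is divided by 4, so it takes 11 divisions to reduce to a base case of size 1. The algorithm makes 4 recursive calls at each level.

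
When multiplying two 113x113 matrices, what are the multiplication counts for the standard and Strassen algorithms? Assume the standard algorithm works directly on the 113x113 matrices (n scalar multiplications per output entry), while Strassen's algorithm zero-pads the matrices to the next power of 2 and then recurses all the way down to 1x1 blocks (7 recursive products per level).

Matrix multiplication for 113x113 matrices:

Strassen's algorithm requires power-of-2 dimensions. Pad 113x113 to 128x128 (next power of 2).

Standard algorithm: 113^3 = 1442897 multiplications
Strassen's algorithm: 7^(log2(128)) = 7^7 = 823543 multiplications
Savings: 1442897 - 823543 = 619354 multiplications

Standard: 1442897 multiplications (113^3). Strassen: 823543 multiplications (7^7, after padding to 128x128). Strassen reduces 8 recursive multiplications to 7 at each level.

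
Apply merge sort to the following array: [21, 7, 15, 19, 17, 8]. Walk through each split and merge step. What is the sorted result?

Merge sort trace:

Split: [21, 7, 15, 19, 17, 8] -> [21, 7, 15] and [19, 17, 8]
  Split: [21, 7, 15] -> [21] and [7, 15]
    Split: [7, 15] -> [7] and [15]
    Merge: [7] + [15] -> [7, 15]
  Merge: [21] + [7, 15] -> [7, 15, 21]
  Split: [19, 17, 8] -> [19] and [17, 8]
    Split: [17, 8] -> [17] and [8]
    Merge: [17] + [8] -> [8, 17]
  Merge: [19] + [8, 17] -> [8, 17, 19]
Merge: [7, 15, 21] + [8, 17, 19] -> [7, 8, 15, 17, 19, 21]

Final sorted array: [7, 8, 15, 17, 19, 21]

The merge sort proceeds by recursively splitting the array and merging sorted halves.
After all merges, the sorted array is [7, 8, 15, 17, 19, 21].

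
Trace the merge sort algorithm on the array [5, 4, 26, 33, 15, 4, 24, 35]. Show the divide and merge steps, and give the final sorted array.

Merge sort trace:

Split: [5, 4, 26, 33, 15, 4, 24, 35] -> [5, 4, 26, 33] and [15, 4, 24, 35]
  Split: [5, 4, 26, 33] -> [5, 4] and [26, 33]
    Split: [5, 4] -> [5] and [4]
    Merge: [5] + [4] -> [4, 5]
    Split: [26, 33] -> [26] and [33]
    Merge: [26] + [33] -> [26, 33]
  Merge: [4, 5] + [26, 33] -> [4, 5, 26, 33]
  Split: [15, 4, 24, 35] -> [15, 4] and [24, 35]
    Split: [15, 4] -> [15] and [4]
    Merge: [15] + [4] -> [4, 15]
    Split: [24, 35] -> [24] and [35]
    Merge: [24] + [35] -> [24, 35]
  Merge: [4, 15] + [24, 35] -> [4, 15, 24, 35]
Merge: [4, 5, 26, 33] + [4, 15, 24, 35] -> [4, 4, 5, 15, 24, 26, 33, 35]

Final sorted array: [4, 4, 5, 15, 24, 26, 33, 35]

The merge sort proceeds by recursively splitting the array and merging sorted halves.
After all merges, the sorted array is [4, 4, 5, 15, 24, 26, 33, 35].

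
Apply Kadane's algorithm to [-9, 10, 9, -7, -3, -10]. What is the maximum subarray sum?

Using Kadane's algorithm on [-9, 10, 9, -7, -3, -10]:

Scanning through the array:
Position 1 (value 10): max_ending_here = 10, max_so_far = 10
Position 2 (value 9): max_ending_here = 19, max_so_far = 19
Position 3 (value -7): max_ending_here = 12, max_so_far = 19
Position 4 (value -3): max_ending_here = 9, max_so_far = 19
Position 5 (value -10): max_ending_here = -1, max_so_far = 19

Maximum subarray: [10, 9]
Maximum sum: 19

The maximum subarray is [10, 9] with sum 19. This subarray runs from index 1 to index 2.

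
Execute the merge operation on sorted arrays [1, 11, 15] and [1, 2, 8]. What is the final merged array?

Merging process:

Compare 1 vs 1: take 1 from left. Merged: [1]
Compare 11 vs 1: take 1 from right. Merged: [1, 1]
Compare 11 vs 2: take 2 from right. Merged: [1, 1, 2]
Compare 11 vs 8: take 8 from right. Merged: [1, 1, 2, 8]
Append remaining from left: [11, 15]. Merged: [1, 1, 2, 8, 11, 15]

Final merged array: [1, 1, 2, 8, 11, 15]
Total comparisons: 4

The merged array is [1, 1, 2, 8, 11, 15], requiring 4 comparisons. The merge step runs in O(n) time where n is the total number of elements.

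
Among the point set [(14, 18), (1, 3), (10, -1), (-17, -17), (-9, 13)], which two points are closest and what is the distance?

Computing all pairwise distances among 5 points:

d((14, 18), (1, 3)) = 19.8494
d((14, 18), (10, -1)) = 19.4165
d((14, 18), (-17, -17)) = 46.7547
d((14, 18), (-9, 13)) = 23.5372
d((1, 3), (10, -1)) = 9.8489 <-- minimum
d((1, 3), (-17, -17)) = 26.9072
d((1, 3), (-9, 13)) = 14.1421
d((10, -1), (-17, -17)) = 31.3847
d((10, -1), (-9, 13)) = 23.6008
d((-17, -17), (-9, 13)) = 31.0483

Closest pair: (1, 3) and (10, -1) with distance 9.8489

The closest pair is (1, 3) and (10, -1) with Euclidean distance 9.8489. For 5 points, brute-force pairwise comparison is shown above. For large n, the divide-and-conquer algorithm (sort by x, recurse on halves, check the dividing strip) achieves O(n log n).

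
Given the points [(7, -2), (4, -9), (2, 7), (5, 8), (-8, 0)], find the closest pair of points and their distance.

Computing all pairwise distances among 5 points:

d((7, -2), (4, -9)) = 7.6158
d((7, -2), (2, 7)) = 10.2956
d((7, -2), (5, 8)) = 10.198
d((7, -2), (-8, 0)) = 15.1327
d((4, -9), (2, 7)) = 16.1245
d((4, -9), (5, 8)) = 17.0294
d((4, -9), (-8, 0)) = 15.0
d((2, 7), (5, 8)) = 3.1623 <-- minimum
d((2, 7), (-8, 0)) = 12.2066
d((5, 8), (-8, 0)) = 15.2643

Closest pair: (2, 7) and (5, 8) with distance 3.1623

The closest pair is (2, 7) and (5, 8) with Euclidean distance 3.1623. For 5 points, brute-force pairwise comparison is shown above. For large n, the divide-and-conquer algorithm (sort by x, recurse on halves, check the dividing strip) achieves O(n log n).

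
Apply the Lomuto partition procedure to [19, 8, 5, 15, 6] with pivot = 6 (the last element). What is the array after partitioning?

Lomuto partition with pivot = 6:

Initial array: [19, 8, 5, 15, 6]

arr[0]=19 > 6: no swap
arr[1]=8 > 6: no swap
arr[2]=5 <= 6: swap with position 0, array becomes [5, 8, 19, 15, 6]
arr[3]=15 > 6: no swap

Place pivot at position 1: [5, 6, 19, 15, 8]
Pivot position: 1

After partitioning with pivot 6, the array becomes [5, 6, 19, 15, 8]. The pivot is placed at index 1. All elements to the left of the pivot are <= 6, and all elements to the right are > 6.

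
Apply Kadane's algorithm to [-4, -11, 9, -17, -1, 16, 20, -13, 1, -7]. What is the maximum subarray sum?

Using Kadane's algorithm on [-4, -11, 9, -17, -1, 16, 20, -13, 1, -7]:

Scanning through the array:
Position 1 (value -11): max_ending_here = -11, max_so_far = -4
Position 2 (value 9): max_ending_here = 9, max_so_far = 9
Position 3 (value -17): max_ending_here = -8, max_so_far = 9
Position 4 (value -1): max_ending_here = -1, max_so_far = 9
Position 5 (value 16): max_ending_here = 16, max_so_far = 16
Position 6 (value 20): max_ending_here = 36, max_so_far = 36
Position 7 (value -13): max_ending_here = 23, max_so_far = 36
Position 8 (value 1): max_ending_here = 24, max_so_far = 36
Position 9 (value -7): max_ending_here = 17, max_so_far = 36

Maximum subarray: [16, 20]
Maximum sum: 36

The maximum subarray is [16, 20] with sum 36. This subarray runs from index 5 to index 6.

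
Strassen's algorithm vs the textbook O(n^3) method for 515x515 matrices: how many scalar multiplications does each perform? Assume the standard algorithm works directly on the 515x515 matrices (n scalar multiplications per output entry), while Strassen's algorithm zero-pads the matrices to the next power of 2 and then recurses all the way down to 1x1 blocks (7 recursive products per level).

Matrix multiplication for 515x515 matrices:

Strassen's algorithm requires power-of-2 dimensions. Pad 515x515 to 1024x1024 (next power of 2).

Standard algorithm: 515^3 = 136590875 multiplications
Strassen's algorithm: 7^(log2(1024)) = 7^10 = 282475249 multiplications
Difference: 136590875 - 282475249 = -145884374 (Strassen uses MORE here due to padding overhead — for small or just-over-power-of-2 n, padding can outweigh the per-level savings)

Standard: 136590875 multiplications (515^3). Strassen: 282475249 multiplications (7^10, after padding to 1024x1024). Strassen reduces 8 recursive multiplications to 7 at each level.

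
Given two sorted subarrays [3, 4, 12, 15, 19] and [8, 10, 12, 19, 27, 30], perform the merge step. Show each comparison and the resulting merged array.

Merging process:

Compare 3 vs 8: take 3 from left. Merged: [3]
Compare 4 vs 8: take 4 from left. Merged: [3, 4]
Compare 12 vs 8: take 8 from right. Merged: [3, 4, 8]
Compare 12 vs 10: take 10 from right. Merged: [3, 4, 8, 10]
Compare 12 vs 12: take 12 from left. Merged: [3, 4, 8, 10, 12]
Compare 15 vs 12: take 12 from right. Merged: [3, 4, 8, 10, 12, 12]
Compare 15 vs 19: take 15 from left. Merged: [3, 4, 8, 10, 12, 12, 15]
Compare 19 vs 19: take 19 from left. Merged: [3, 4, 8, 10, 12, 12, 15, 19]
Append remaining from right: [19, 27, 30]. Merged: [3, 4, 8, 10, 12, 12, 15, 19, 19, 27, 30]

Final merged array: [3, 4, 8, 10, 12, 12, 15, 19, 19, 27, 30]
Total comparisons: 8

The merged array is [3, 4, 8, 10, 12, 12, 15, 19, 19, 27, 30], requiring 8 comparisons. The merge step runs in O(n) time where n is the total number of elements.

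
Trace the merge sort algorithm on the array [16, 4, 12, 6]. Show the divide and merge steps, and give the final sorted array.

Merge sort trace:

Split: [16, 4, 12, 6] -> [16, 4] and [12, 6]
  Split: [16, 4] -> [16] and [4]
  Merge: [16] + [4] -> [4, 16]
  Split: [12, 6] -> [12] and [6]
  Merge: [12] + [6] -> [6, 12]
Merge: [4, 16] + [6, 12] -> [4, 6, 12, 16]

Final sorted array: [4, 6, 12, 16]

The merge sort proceeds by recursively splitting the array and merging sorted halves.
After all merges, the sorted array is [4, 6, 12, 16].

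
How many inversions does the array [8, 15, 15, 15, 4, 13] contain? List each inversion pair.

Finding inversions in [8, 15, 15, 15, 4, 13]:

(0, 4): arr[0]=8 > arr[4]=4
(1, 4): arr[1]=15 > arr[4]=4
(1, 5): arr[1]=15 > arr[5]=13
(2, 4): arr[2]=15 > arr[4]=4
(2, 5): arr[2]=15 > arr[5]=13
(3, 4): arr[3]=15 > arr[4]=4
(3, 5): arr[3]=15 > arr[5]=13

Total inversions: 7

The array has 7 inversion(s): (0,4), (1,4), (1,5), (2,4), (2,5), (3,4), (3,5). Each pair (i,j) satisfies i < j and arr[i] > arr[j].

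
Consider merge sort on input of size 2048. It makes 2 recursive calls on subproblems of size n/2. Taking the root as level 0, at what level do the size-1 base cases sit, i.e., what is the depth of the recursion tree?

For divide and conquer with division factor 2:

Problem sizes at each level:
Level 0: 2048
Level 1: 1024
Level 2: 512
Level 3: 256
Level 4: 128
Level 5: 64
Level 6: 32
Level 7: 16
Level 8: 8
Level 9: 4
Level 10: 2
Level 11: 1

The root is level 0 and the size-1 base case is level 11 (the tree spans levels 0 through 11, i.e. 12 levels counting the root), so the depth is the number of divisions: log_2(2048) = 11

The recursion tree depth is log_2(2048) = 11. At each level, the problem size is divided by 2, so it takes 11 divisions to reduce to a base case of size 1. The algorithm makes 2 recursive calls at each level.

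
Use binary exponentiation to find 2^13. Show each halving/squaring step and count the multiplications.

Computing 2^13 by squaring (build up from 2^1; each line after the first costs one multiplication):

2^1 = 2
2^2 = (2^1)^2 = 2^2 = 4
2^3 = 2 * 2^2 = 2 * 4 = 8
2^6 = (2^3)^2 = 8^2 = 64
2^12 = (2^6)^2 = 64^2 = 4096
2^13 = 2 * 2^12 = 2 * 4096 = 8192

Result: 8192
Multiplications needed: 5 (5 lines after 2^1)

2^13 = 8192. Using exponentiation by squaring, this requires 5 multiplications. The key idea: if the exponent is even, square the half-power; if odd, multiply by the base once.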